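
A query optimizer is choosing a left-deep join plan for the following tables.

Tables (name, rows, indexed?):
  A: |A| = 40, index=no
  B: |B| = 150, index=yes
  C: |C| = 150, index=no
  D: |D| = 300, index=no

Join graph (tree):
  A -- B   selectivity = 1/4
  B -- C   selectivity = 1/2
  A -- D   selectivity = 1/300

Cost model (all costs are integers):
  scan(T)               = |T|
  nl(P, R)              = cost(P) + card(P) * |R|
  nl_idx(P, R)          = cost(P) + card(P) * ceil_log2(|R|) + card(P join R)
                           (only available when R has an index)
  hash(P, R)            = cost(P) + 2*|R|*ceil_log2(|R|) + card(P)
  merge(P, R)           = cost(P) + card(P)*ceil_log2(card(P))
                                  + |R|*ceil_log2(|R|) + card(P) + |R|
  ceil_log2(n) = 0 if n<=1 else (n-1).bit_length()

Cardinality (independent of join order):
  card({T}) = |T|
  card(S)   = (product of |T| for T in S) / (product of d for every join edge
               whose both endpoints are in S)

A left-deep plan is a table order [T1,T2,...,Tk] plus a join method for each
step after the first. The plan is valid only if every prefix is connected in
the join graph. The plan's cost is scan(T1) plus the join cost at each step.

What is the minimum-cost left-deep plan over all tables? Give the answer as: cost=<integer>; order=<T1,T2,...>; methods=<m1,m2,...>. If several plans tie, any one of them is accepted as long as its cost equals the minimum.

cost=6610; order=D,A,B,C; methods=hash,merge,hash

Selinger DP (subsets sized 1..n):
  {A}: scan cost=40, card=40
  {B}: scan cost=150, card=150
  {C}: scan cost=150, card=150
  {D}: scan cost=300, card=300
  {AB}: card=1500; try (A,hash)→780, (B,merge)→1670, (A,merge)→1780, (B,nl_idx)→1860, (B,hash)→2480, (B,nl)→6040 …(+1); best=780 via (A,hash)
  {AD}: card=40; try (A,hash)→1080, (D,merge)→3320, (A,merge)→3580, (D,hash)→5480, (D,nl)→12040, (A,nl)→12300; best=1080 via (A,hash)
  {BC}: card=11250; try (C,hash)→2700, (B,hash)→2700, (C,merge)→2850, (B,merge)→2850, (B,nl_idx)→12600, (C,nl)→22650 …(+1); best=2700 via (C,hash)
  {ABC}: card=112500; try (C,hash)→4680, (A,hash)→14430, (C,merge)→20130, (A,merge)→171730, (C,nl)→225780, (A,nl)→452700; best=4680 via (C,hash)
  {ABD}: card=1500; try (B,merge)→2710, (B,nl_idx)→2900, (B,hash)→3520, (B,nl)→7080, (D,hash)→7680, (D,merge)→21780 …(+1); best=2710 via (B,merge)
  {ABCD}: card=112500; try (C,hash)→6610, (C,merge)→22060, (D,hash)→122580, (C,nl)→227710, (D,merge)→2032680, (D,nl)→33754680; best=6610 via (C,hash)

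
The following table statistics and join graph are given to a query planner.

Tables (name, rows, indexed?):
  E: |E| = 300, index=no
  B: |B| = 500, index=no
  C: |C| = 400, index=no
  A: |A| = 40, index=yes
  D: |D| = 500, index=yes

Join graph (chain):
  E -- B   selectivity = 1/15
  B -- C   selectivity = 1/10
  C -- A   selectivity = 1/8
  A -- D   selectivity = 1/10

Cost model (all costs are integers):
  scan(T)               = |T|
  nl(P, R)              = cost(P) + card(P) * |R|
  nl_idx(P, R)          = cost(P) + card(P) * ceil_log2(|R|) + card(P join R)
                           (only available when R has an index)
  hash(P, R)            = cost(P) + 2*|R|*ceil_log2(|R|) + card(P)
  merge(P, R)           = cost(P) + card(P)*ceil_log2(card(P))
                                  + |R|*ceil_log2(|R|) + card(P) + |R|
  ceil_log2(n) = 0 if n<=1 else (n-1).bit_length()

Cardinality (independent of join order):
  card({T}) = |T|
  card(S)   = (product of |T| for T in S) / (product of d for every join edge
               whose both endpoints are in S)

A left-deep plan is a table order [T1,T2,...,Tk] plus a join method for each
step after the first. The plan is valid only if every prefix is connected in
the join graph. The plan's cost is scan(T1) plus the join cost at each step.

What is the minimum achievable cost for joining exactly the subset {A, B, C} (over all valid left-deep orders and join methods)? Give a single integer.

Selinger DP over subsets of {A,B,C}:
  {B}: scan cost=500, card=500
  {C}: scan cost=400, card=400
  {A}: scan cost=40, card=40
  {BC}: card=20000; try (C,hash)→8200, (B,merge)→9400, (C,merge)→9500, (B,hash)→9800, (B,nl)→200400, (C,nl)→200500; best=8200 via (C,hash)
  {AC}: card=2000; try (A,hash)→1280, (C,merge)→4320, (A,merge)→4680, (A,nl_idx)→4800, (C,hash)→7280, (C,nl)→16040 …(+1); best=1280 via (A,hash)
  {ABC}: card=100000; try (B,hash)→12280, (A,hash)→28680, (B,merge)→30280, (A,nl_idx)→228200, (A,merge)→328480, (A,nl)→808200 …(+1); best=12280 via (B,hash)

12280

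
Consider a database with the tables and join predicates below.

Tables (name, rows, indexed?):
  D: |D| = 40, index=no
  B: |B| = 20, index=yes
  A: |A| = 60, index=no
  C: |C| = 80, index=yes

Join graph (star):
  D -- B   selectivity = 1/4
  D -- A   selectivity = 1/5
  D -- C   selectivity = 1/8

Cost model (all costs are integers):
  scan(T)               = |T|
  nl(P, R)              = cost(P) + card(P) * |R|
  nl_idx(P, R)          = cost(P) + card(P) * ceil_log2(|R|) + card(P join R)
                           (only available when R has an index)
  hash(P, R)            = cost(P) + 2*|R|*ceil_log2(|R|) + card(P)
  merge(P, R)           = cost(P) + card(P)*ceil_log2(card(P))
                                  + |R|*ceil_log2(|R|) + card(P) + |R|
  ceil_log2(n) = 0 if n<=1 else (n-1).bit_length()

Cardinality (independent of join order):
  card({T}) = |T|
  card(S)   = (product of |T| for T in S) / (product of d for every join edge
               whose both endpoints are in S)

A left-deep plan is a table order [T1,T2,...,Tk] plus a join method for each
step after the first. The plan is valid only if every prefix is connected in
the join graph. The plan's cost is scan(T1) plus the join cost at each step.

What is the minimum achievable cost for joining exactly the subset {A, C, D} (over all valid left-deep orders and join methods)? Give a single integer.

Selinger DP over subsets of {A,C,D}:
  {D}: scan cost=40, card=40
  {A}: scan cost=60, card=60
  {C}: scan cost=80, card=80
  {AD}: card=480; try (D,hash)→600, (A,merge)→740, (D,merge)→760, (A,hash)→800, (A,nl)→2440, (D,nl)→2460; best=600 via (D,hash)
  {CD}: card=400; try (D,hash)→640, (C,nl_idx)→720, (C,merge)→960, (D,merge)→1000, (C,hash)→1200, (C,nl)→3240 …(+1); best=640 via (D,hash)
  {ACD}: card=4800; try (A,hash)→1760, (C,hash)→2200, (A,merge)→5060, (C,merge)→6040, (C,nl_idx)→8760, (A,nl)→24640 …(+1); best=1760 via (A,hash)

1760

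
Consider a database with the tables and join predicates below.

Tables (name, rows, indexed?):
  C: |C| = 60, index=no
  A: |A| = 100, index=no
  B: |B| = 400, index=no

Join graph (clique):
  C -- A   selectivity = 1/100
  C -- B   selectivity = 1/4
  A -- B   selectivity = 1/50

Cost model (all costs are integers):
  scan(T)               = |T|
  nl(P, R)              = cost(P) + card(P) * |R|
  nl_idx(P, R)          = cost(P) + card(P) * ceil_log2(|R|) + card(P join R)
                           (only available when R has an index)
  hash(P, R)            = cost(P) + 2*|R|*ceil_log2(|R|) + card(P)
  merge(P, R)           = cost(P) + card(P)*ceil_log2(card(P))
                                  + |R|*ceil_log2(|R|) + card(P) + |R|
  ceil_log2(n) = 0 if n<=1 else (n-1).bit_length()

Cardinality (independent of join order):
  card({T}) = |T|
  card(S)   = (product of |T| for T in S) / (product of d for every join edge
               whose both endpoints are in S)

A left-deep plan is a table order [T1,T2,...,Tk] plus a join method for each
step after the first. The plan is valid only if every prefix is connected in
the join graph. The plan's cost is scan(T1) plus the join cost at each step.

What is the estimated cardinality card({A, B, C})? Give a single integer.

Tables in S: A(100), B(400), C(60)
Edges inside S: C-A(d=100), C-B(d=4), A-B(d=50)
numerator = 100 * 400 * 60 = 2400000
denominator = 100 * 4 * 50 = 20000
card(S) = 2400000 / 20000 = 120

120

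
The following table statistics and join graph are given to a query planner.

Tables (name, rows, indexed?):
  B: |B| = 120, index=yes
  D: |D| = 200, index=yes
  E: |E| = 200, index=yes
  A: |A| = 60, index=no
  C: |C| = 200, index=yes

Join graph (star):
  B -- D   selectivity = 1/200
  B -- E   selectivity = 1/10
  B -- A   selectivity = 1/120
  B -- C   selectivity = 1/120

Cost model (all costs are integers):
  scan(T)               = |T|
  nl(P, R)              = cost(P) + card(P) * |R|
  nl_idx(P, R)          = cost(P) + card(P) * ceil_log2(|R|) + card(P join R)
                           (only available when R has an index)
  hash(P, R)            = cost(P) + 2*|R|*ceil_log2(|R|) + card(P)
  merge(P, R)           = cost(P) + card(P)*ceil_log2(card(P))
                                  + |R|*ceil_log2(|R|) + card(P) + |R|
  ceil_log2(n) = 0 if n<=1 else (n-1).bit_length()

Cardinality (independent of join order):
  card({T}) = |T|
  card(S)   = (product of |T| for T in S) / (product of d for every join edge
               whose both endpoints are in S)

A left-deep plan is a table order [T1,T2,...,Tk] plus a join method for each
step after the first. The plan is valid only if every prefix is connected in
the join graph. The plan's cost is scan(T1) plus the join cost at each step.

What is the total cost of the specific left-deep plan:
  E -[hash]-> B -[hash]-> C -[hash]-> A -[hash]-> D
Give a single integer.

17600

step 1: scan E: cost=200, card=200
step 2: join B via hash
    card(P join B) = 200*120/(10) = 2400
    cost = 200 + 2*120*7 + 200 = 2080
step 3: join C via hash
    card(P join C) = 2400*200/(120) = 4000
    cost = 2080 + 2*200*8 + 2400 = 7680
step 4: join A via hash
    card(P join A) = 4000*60/(120) = 2000
    cost = 7680 + 2*60*6 + 4000 = 12400
step 5: join D via hash
    card(P join D) = 2000*200/(200) = 2000
    cost = 12400 + 2*200*8 + 2000 = 17600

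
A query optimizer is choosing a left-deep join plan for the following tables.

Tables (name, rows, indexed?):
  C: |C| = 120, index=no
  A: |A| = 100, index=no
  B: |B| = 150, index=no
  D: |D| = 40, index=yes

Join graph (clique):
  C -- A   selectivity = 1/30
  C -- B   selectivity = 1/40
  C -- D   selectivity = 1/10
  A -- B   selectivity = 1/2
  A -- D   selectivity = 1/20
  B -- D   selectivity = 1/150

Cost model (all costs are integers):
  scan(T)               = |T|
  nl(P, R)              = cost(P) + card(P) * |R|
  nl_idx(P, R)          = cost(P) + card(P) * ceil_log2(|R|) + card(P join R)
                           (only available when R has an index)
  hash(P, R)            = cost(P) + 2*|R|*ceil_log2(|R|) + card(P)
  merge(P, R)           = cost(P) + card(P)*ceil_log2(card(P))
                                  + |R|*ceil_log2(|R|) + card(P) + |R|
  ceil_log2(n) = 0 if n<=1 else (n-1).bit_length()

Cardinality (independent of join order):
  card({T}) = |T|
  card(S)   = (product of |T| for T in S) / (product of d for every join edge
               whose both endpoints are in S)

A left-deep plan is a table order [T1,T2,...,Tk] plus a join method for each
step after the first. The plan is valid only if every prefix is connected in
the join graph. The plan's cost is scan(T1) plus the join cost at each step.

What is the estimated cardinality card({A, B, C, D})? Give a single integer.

1

Tables in S: A(100), B(150), C(120), D(40)
Edges inside S: C-A(d=30), C-B(d=40), C-D(d=10), A-B(d=2), A-D(d=20), B-D(d=150)
numerator = 100 * 150 * 120 * 40 = 72000000
denominator = 30 * 40 * 10 * 2 * 20 * 150 = 72000000
card(S) = 72000000 / 72000000 = 1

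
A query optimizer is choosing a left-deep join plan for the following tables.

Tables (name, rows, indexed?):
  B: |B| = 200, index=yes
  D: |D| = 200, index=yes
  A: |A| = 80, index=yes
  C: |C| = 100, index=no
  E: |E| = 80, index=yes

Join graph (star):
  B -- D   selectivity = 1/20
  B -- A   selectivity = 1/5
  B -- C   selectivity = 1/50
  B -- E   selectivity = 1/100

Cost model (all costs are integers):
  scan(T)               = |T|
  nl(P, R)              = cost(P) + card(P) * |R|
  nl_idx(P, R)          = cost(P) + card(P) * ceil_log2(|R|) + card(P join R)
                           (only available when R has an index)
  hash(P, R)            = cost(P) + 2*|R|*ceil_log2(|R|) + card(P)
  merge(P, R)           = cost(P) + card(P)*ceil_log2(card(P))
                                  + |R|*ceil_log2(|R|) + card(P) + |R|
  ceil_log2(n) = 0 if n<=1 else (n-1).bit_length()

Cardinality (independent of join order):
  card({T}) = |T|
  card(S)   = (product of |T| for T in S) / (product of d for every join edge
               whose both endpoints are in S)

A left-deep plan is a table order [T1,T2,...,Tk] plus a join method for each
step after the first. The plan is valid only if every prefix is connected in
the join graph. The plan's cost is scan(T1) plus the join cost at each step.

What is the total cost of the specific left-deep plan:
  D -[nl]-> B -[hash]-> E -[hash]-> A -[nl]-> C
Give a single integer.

step 1: scan D: cost=200, card=200
step 2: join B via nl
    card(P join B) = 200*200/(20) = 2000
    cost = 200 + 200*200 = 40200
step 3: join E via hash
    card(P join E) = 2000*80/(100) = 1600
    cost = 40200 + 2*80*7 + 2000 = 43320
step 4: join A via hash
    card(P join A) = 1600*80/(5) = 25600
    cost = 43320 + 2*80*7 + 1600 = 46040
step 5: join C via nl
    card(P join C) = 25600*100/(50) = 51200
    cost = 46040 + 25600*100 = 2606040

2606040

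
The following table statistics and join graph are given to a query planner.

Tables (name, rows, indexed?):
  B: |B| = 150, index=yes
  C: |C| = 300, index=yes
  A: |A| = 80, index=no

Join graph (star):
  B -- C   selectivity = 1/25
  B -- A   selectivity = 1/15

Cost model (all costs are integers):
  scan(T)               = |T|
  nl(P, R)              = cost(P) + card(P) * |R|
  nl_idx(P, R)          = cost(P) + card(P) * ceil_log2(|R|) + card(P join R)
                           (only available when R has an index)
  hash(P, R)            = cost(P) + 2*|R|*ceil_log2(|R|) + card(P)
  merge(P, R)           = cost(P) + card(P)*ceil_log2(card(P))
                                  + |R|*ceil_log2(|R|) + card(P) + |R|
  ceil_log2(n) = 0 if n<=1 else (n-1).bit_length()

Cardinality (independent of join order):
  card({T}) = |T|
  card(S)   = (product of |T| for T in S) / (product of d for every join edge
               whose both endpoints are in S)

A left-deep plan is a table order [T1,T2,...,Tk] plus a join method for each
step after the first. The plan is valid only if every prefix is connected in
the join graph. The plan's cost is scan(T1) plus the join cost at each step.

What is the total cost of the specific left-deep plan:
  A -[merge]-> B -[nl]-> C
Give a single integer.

step 1: scan A: cost=80, card=80
step 2: join B via merge
    card(P join B) = 80*150/(15) = 800
    cost = 80 + 80*7 + 150*8 + 80 + 150 = 2070
step 3: join C via nl
    card(P join C) = 800*300/(25) = 9600
    cost = 2070 + 800*300 = 242070

242070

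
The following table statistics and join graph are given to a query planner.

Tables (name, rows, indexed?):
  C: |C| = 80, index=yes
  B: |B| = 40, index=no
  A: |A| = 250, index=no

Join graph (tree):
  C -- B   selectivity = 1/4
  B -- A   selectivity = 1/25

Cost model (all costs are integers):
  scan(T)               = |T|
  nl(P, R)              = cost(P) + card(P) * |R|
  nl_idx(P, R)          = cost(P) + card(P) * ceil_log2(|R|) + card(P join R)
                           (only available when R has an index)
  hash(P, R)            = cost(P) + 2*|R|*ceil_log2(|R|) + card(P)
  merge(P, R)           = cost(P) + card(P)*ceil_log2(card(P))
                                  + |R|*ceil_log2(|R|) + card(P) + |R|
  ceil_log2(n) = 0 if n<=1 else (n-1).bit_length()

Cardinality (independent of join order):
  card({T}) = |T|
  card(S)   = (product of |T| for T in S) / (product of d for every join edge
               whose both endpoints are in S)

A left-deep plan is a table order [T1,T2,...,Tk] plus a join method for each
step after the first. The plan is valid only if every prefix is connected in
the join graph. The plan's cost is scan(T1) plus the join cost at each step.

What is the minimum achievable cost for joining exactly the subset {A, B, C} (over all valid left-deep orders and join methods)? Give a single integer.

2500

Selinger DP over subsets of {A,B,C}:
  {C}: scan cost=80, card=80
  {B}: scan cost=40, card=40
  {A}: scan cost=250, card=250
  {BC}: card=800; try (B,hash)→640, (C,merge)→960, (B,merge)→1000, (C,nl_idx)→1120, (C,hash)→1200, (C,nl)→3240 …(+1); best=640 via (B,hash)
  {AB}: card=400; try (B,hash)→980, (A,merge)→2570, (B,merge)→2780, (A,hash)→4080, (A,nl)→10040, (B,nl)→10250; best=980 via (B,hash)
  {ABC}: card=8000; try (C,hash)→2500, (A,hash)→5440, (C,merge)→5620, (A,merge)→11690, (C,nl_idx)→11780, (C,nl)→32980 …(+1); best=2500 via (C,hash)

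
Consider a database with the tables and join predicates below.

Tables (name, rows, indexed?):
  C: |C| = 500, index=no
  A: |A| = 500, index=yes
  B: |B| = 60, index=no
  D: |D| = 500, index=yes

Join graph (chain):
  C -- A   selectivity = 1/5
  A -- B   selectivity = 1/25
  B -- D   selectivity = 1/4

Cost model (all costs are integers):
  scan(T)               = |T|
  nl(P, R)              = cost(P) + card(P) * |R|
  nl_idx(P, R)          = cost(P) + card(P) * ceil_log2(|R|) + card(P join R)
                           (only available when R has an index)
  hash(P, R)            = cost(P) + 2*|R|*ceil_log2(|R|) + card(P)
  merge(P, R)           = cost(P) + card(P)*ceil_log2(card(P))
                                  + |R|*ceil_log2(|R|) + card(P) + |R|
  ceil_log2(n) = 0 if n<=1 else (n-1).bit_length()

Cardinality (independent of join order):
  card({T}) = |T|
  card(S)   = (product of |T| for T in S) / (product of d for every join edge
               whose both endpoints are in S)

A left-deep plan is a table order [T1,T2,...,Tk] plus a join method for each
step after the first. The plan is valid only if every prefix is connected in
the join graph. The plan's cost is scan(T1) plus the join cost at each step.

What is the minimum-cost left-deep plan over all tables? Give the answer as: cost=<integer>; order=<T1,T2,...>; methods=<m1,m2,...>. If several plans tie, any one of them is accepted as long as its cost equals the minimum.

cost=140920; order=A,B,C,D; methods=hash,hash,hash

Selinger DP (subsets sized 1..n):
  {C}: scan cost=500, card=500
  {A}: scan cost=500, card=500
  {B}: scan cost=60, card=60
  {D}: scan cost=500, card=500
  {AC}: card=50000; try (C,hash)→10000, (A,hash)→10000, (C,merge)→10500, (A,merge)→10500, (A,nl_idx)→55000, (C,nl)→250500 …(+1); best=10000 via (C,hash)
  {AB}: card=1200; try (B,hash)→1720, (A,nl_idx)→1800, (A,merge)→5480, (B,merge)→5920, (A,hash)→9120, (A,nl)→30060 …(+1); best=1720 via (B,hash)
  {BD}: card=7500; try (B,hash)→1720, (D,merge)→5480, (B,merge)→5920, (D,nl_idx)→8100, (D,hash)→9120, (D,nl)→30060 …(+1); best=1720 via (B,hash)
  {ABC}: card=120000; try (C,hash)→11920, (C,merge)→21120, (B,hash)→60720, (C,nl)→601720, (B,merge)→860420, (B,nl)→3010000; best=11920 via (C,hash)
  {ABD}: card=150000; try (D,hash)→11920, (A,hash)→18220, (D,merge)→21120, (A,merge)→111720, (D,nl_idx)→162520, (A,nl_idx)→219220 …(+2); best=11920 via (D,hash)
  {ABCD}: card=15000000; try (D,hash)→140920, (C,hash)→170920, (D,merge)→2176920, (C,merge)→2866920, (D,nl_idx)→16091920, (D,nl)→60011920 …(+1); best=140920 via (D,hash)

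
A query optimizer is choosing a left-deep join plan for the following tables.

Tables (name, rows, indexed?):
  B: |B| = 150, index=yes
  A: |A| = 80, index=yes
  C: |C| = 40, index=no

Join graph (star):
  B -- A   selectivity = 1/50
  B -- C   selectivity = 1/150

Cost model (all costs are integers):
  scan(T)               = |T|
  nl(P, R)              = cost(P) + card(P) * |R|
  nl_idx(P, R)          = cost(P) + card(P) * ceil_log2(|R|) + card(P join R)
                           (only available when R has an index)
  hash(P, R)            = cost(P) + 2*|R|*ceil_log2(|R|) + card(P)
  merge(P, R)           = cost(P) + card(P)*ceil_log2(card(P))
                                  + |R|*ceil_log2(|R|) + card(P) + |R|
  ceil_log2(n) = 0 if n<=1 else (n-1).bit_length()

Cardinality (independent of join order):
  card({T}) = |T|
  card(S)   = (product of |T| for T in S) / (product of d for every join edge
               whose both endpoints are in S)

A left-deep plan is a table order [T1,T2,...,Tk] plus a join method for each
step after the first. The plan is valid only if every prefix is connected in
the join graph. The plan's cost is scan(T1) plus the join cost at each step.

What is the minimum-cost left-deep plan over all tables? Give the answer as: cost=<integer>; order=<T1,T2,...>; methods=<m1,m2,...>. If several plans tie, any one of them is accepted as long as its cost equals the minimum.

Selinger DP (subsets sized 1..n):
  {B}: scan cost=150, card=150
  {A}: scan cost=80, card=80
  {C}: scan cost=40, card=40
  {AB}: card=240; try (B,nl_idx)→960, (A,hash)→1420, (A,nl_idx)→1440, (B,merge)→2070, (A,merge)→2140, (B,hash)→2560 …(+2); best=960 via (B,nl_idx)
  {BC}: card=40; try (B,nl_idx)→400, (C,hash)→780, (B,merge)→1670, (C,merge)→1780, (B,hash)→2480, (B,nl)→6040 …(+1); best=400 via (B,nl_idx)
  {ABC}: card=64; try (A,nl_idx)→744, (A,merge)→1320, (A,hash)→1560, (C,hash)→1680, (C,merge)→3400, (A,nl)→3600 …(+1); best=744 via (A,nl_idx)

cost=744; order=C,B,A; methods=nl_idx,nl_idx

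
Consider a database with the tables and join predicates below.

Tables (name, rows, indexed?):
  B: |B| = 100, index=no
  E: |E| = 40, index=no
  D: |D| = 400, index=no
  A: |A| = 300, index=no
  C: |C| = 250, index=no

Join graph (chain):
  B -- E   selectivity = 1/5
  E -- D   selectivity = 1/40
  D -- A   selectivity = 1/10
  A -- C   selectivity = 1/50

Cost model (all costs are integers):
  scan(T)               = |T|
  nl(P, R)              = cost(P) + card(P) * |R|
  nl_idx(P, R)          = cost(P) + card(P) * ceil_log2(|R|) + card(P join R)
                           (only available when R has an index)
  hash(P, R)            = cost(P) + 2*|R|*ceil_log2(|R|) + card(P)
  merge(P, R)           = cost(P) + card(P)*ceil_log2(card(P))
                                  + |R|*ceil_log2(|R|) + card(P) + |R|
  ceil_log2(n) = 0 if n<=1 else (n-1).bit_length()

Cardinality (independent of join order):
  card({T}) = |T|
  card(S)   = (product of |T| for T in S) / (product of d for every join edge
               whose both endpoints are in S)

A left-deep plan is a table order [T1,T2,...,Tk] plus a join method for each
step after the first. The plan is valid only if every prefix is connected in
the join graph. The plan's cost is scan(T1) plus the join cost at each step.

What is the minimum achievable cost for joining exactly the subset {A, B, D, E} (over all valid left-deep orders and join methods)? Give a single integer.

16480

Selinger DP over subsets of {A,B,D,E}:
  {B}: scan cost=100, card=100
  {E}: scan cost=40, card=40
  {D}: scan cost=400, card=400
  {A}: scan cost=300, card=300
  {BE}: card=800; try (E,hash)→680, (B,merge)→1120, (E,merge)→1180, (B,hash)→1480, (B,nl)→4040, (E,nl)→4100; best=680 via (E,hash)
  {DE}: card=400; try (E,hash)→1280, (D,merge)→4320, (E,merge)→4680, (D,hash)→7280, (D,nl)→16040, (E,nl)→16400; best=1280 via (E,hash)
  {AD}: card=12000; try (A,hash)→6200, (D,merge)→7300, (A,merge)→7400, (D,hash)→7800, (D,nl)→120300, (A,nl)→120400; best=6200 via (A,hash)
  {BDE}: card=8000; try (B,hash)→3080, (B,merge)→6080, (D,hash)→8680, (D,merge)→13480, (B,nl)→41280, (D,nl)→320680; best=3080 via (B,hash)
  {ADE}: card=12000; try (A,hash)→7080, (A,merge)→8280, (E,hash)→18680, (A,nl)→121280, (E,merge)→186480, (E,nl)→486200; best=7080 via (A,hash)
  {ABDE}: card=240000; try (A,hash)→16480, (B,hash)→20480, (A,merge)→118080, (B,merge)→187880, (B,nl)→1207080, (A,nl)→2403080; best=16480 via (A,hash)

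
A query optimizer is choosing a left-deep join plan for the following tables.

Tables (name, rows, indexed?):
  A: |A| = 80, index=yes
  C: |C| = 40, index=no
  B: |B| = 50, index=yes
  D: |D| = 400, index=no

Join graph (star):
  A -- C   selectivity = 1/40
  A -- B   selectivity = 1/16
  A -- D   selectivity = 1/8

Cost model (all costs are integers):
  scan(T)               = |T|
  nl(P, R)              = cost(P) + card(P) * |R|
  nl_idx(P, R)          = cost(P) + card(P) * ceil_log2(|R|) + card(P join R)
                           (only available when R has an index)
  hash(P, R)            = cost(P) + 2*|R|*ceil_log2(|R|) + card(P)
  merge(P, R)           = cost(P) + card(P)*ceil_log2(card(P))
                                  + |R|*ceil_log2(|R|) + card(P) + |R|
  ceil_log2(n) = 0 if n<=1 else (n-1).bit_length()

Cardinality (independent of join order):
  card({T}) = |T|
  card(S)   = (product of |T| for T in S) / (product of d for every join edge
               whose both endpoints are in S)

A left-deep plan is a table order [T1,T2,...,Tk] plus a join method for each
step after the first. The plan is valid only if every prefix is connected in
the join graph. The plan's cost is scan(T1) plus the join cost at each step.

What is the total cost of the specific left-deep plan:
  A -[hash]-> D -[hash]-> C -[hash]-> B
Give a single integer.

16440

step 1: scan A: cost=80, card=80
step 2: join D via hash
    card(P join D) = 80*400/(8) = 4000
    cost = 80 + 2*400*9 + 80 = 7360
step 3: join C via hash
    card(P join C) = 4000*40/(40) = 4000
    cost = 7360 + 2*40*6 + 4000 = 11840
step 4: join B via hash
    card(P join B) = 4000*50/(16) = 12500
    cost = 11840 + 2*50*6 + 4000 = 16440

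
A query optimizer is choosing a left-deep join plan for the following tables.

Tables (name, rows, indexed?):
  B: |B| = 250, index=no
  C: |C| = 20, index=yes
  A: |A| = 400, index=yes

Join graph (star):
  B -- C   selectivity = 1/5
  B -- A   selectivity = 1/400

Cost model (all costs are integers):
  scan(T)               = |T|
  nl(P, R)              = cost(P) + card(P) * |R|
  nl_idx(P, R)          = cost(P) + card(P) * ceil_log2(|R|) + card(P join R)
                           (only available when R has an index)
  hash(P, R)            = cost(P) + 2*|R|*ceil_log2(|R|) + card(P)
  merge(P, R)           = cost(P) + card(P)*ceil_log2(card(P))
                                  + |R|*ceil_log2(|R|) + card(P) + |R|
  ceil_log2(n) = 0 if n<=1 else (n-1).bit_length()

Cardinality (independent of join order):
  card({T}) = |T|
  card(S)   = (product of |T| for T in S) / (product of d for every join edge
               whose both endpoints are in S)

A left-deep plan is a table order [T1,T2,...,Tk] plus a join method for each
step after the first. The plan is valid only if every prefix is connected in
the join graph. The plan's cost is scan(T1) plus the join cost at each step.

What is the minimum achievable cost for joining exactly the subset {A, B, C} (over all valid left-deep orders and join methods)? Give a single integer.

Selinger DP over subsets of {A,B,C}:
  {B}: scan cost=250, card=250
  {C}: scan cost=20, card=20
  {A}: scan cost=400, card=400
  {BC}: card=1000; try (C,hash)→700, (B,merge)→2390, (C,nl_idx)→2500, (C,merge)→2620, (B,hash)→4040, (B,nl)→5020 …(+1); best=700 via (C,hash)
  {AB}: card=250; try (A,nl_idx)→2750, (B,hash)→4800, (A,merge)→6500, (B,merge)→6650, (A,hash)→7700, (A,nl)→100250 …(+1); best=2750 via (A,nl_idx)
  {ABC}: card=1000; try (C,hash)→3200, (C,nl_idx)→5000, (C,merge)→5120, (C,nl)→7750, (A,hash)→8900, (A,nl_idx)→10700 …(+2); best=3200 via (C,hash)

3200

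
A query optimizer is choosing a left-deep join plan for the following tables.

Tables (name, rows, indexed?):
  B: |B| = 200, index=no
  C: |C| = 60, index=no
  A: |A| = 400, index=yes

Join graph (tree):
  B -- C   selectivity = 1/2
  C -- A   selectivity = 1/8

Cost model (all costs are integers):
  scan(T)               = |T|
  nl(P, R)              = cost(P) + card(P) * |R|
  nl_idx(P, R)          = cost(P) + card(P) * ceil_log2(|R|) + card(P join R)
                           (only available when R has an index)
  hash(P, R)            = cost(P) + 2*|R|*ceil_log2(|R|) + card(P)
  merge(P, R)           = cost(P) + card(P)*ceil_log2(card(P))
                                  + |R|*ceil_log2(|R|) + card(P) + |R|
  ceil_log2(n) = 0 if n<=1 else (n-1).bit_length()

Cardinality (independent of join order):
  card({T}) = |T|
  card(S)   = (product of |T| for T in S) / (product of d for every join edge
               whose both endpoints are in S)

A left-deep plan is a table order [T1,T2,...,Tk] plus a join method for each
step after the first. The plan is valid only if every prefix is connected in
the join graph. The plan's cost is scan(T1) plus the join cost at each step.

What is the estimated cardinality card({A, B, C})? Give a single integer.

300000

Tables in S: A(400), B(200), C(60)
Edges inside S: B-C(d=2), C-A(d=8)
numerator = 400 * 200 * 60 = 4800000
denominator = 2 * 8 = 16
card(S) = 4800000 / 16 = 300000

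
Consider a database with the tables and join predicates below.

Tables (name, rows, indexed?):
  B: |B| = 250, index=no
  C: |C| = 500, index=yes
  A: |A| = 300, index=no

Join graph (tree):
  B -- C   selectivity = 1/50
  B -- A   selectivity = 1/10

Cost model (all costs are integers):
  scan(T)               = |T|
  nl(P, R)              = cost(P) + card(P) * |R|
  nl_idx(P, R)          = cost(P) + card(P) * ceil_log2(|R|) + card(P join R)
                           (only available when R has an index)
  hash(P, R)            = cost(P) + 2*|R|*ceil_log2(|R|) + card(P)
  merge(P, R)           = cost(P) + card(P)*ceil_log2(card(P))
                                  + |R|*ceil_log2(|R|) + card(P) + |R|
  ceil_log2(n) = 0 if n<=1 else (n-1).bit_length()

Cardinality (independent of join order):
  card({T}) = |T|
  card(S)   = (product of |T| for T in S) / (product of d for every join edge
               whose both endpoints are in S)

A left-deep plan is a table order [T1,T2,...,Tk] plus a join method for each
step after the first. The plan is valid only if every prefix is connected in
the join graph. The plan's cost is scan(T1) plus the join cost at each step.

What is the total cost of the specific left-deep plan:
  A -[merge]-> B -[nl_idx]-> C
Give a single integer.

148050

step 1: scan A: cost=300, card=300
step 2: join B via merge
    card(P join B) = 300*250/(10) = 7500
    cost = 300 + 300*9 + 250*8 + 300 + 250 = 5550
step 3: join C via nl_idx
    card(P join C) = 7500*500/(50) = 75000
    cost = 5550 + 7500*9 + 75000 = 148050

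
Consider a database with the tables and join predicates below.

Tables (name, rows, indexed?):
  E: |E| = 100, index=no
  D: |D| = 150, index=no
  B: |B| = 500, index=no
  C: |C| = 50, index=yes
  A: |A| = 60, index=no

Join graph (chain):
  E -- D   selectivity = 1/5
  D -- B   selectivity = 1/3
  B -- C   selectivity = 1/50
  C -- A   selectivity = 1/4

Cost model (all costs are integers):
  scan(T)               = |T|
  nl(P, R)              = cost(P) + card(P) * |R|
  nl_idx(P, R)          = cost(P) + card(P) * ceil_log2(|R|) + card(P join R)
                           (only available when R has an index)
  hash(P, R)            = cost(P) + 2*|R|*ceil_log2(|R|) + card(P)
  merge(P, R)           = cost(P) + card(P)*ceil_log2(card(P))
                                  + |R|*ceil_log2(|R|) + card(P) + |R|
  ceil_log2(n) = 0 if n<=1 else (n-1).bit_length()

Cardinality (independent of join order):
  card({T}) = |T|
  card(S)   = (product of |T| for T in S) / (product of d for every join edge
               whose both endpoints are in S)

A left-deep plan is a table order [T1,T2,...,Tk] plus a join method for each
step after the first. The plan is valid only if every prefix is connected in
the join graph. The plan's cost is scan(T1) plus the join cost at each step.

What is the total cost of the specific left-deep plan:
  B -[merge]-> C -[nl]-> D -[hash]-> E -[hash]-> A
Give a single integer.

step 1: scan B: cost=500, card=500
step 2: join C via merge
    card(P join C) = 500*50/(50) = 500
    cost = 500 + 500*9 + 50*6 + 500 + 50 = 5850
step 3: join D via nl
    card(P join D) = 500*150/(3) = 25000
    cost = 5850 + 500*150 = 80850
step 4: join E via hash
    card(P join E) = 25000*100/(5) = 500000
    cost = 80850 + 2*100*7 + 25000 = 107250
step 5: join A via hash
    card(P join A) = 500000*60/(4) = 7500000
    cost = 107250 + 2*60*6 + 500000 = 607970

607970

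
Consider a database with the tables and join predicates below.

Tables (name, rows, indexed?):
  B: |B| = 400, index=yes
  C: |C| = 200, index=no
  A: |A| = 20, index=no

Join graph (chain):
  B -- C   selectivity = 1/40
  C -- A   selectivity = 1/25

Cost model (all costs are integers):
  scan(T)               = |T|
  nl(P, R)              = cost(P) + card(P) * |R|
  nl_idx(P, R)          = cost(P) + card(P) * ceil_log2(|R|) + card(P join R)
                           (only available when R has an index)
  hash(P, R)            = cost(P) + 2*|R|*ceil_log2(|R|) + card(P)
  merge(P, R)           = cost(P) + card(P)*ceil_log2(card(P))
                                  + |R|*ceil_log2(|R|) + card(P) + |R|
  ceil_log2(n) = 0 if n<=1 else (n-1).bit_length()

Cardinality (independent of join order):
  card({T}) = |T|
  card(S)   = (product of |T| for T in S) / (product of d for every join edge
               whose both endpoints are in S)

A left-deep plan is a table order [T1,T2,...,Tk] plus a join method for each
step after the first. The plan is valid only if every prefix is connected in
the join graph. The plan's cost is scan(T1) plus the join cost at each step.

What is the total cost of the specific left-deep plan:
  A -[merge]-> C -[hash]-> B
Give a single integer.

step 1: scan A: cost=20, card=20
step 2: join C via merge
    card(P join C) = 20*200/(25) = 160
    cost = 20 + 20*5 + 200*8 + 20 + 200 = 1940
step 3: join B via hash
    card(P join B) = 160*400/(40) = 1600
    cost = 1940 + 2*400*9 + 160 = 9300

9300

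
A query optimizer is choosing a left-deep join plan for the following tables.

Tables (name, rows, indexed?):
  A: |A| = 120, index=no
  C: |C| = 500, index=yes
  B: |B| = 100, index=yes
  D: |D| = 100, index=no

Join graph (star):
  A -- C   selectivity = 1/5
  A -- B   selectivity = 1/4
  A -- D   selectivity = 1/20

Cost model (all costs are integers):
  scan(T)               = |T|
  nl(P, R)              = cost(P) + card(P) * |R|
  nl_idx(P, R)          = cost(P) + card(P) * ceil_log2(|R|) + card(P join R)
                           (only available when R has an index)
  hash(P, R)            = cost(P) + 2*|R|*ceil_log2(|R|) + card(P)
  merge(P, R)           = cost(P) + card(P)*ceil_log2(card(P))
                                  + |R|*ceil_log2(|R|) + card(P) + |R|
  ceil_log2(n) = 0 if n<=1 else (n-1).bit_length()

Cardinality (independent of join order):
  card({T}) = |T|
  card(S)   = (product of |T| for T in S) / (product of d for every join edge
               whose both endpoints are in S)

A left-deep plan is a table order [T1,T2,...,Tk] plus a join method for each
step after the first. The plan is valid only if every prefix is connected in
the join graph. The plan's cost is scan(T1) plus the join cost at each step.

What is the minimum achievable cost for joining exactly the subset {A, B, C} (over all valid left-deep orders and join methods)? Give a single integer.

Selinger DP over subsets of {A,B,C}:
  {A}: scan cost=120, card=120
  {C}: scan cost=500, card=500
  {B}: scan cost=100, card=100
  {AC}: card=12000; try (A,hash)→2680, (C,merge)→6080, (A,merge)→6460, (C,hash)→9240, (C,nl_idx)→13200, (C,nl)→60120 …(+1); best=2680 via (A,hash)
  {AB}: card=3000; try (B,hash)→1640, (A,merge)→1860, (B,merge)→1880, (A,hash)→1880, (B,nl_idx)→3960, (A,nl)→12100 …(+1); best=1640 via (B,hash)
  {ABC}: card=300000; try (C,hash)→13640, (B,hash)→16080, (C,merge)→45640, (B,merge)→183480, (C,nl_idx)→328640, (B,nl_idx)→386680 …(+2); best=13640 via (C,hash)

13640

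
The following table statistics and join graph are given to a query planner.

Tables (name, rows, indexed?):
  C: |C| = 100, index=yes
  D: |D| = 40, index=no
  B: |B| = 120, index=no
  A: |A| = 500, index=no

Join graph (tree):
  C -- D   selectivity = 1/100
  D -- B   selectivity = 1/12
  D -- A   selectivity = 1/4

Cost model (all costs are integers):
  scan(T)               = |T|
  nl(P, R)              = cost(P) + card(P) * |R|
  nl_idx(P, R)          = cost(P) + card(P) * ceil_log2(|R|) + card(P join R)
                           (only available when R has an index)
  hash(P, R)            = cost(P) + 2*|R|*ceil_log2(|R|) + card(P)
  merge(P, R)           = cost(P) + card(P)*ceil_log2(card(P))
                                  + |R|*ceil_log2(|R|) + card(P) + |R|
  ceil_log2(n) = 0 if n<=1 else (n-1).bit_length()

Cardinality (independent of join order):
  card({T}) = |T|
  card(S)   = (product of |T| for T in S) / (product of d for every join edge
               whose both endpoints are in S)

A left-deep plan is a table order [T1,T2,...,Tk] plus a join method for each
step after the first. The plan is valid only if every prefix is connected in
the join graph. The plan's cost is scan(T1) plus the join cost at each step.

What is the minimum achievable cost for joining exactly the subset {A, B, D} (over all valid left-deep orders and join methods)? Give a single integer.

8160

Selinger DP over subsets of {A,B,D}:
  {D}: scan cost=40, card=40
  {B}: scan cost=120, card=120
  {A}: scan cost=500, card=500
  {BD}: card=400; try (D,hash)→720, (B,merge)→1280, (D,merge)→1360, (B,hash)→1760, (B,nl)→4840, (D,nl)→4920; best=720 via (D,hash)
  {AD}: card=5000; try (D,hash)→1480, (A,merge)→5320, (D,merge)→5780, (A,hash)→9080, (A,nl)→20040, (D,nl)→20500; best=1480 via (D,hash)
  {ABD}: card=50000; try (B,hash)→8160, (A,merge)→9720, (A,hash)→10120, (B,merge)→72440, (A,nl)→200720, (B,nl)→601480; best=8160 via (B,hash)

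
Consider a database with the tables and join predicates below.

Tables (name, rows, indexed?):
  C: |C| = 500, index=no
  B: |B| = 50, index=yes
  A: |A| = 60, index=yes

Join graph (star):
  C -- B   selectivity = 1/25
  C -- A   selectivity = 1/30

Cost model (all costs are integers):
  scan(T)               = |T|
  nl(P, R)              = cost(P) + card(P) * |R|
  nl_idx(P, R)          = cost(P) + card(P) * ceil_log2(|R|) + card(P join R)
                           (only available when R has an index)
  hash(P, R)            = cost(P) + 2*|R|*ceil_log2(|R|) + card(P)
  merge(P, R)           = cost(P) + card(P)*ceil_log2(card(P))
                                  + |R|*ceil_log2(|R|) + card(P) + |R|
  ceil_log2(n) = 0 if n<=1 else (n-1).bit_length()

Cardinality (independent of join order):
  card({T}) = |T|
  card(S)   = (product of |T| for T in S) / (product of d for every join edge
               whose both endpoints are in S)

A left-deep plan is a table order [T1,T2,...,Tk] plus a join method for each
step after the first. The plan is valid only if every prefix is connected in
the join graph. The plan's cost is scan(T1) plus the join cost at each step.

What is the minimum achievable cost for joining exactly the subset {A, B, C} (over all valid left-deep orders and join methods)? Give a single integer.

3320

Selinger DP over subsets of {A,B,C}:
  {C}: scan cost=500, card=500
  {B}: scan cost=50, card=50
  {A}: scan cost=60, card=60
  {BC}: card=1000; try (B,hash)→1600, (B,nl_idx)→4500, (C,merge)→5400, (B,merge)→5850, (C,hash)→9100, (C,nl)→25050 …(+1); best=1600 via (B,hash)
  {AC}: card=1000; try (A,hash)→1720, (A,nl_idx)→4500, (C,merge)→5480, (A,merge)→5920, (C,hash)→9120, (C,nl)→30060 …(+1); best=1720 via (A,hash)
  {ABC}: card=2000; try (B,hash)→3320, (A,hash)→3320, (A,nl_idx)→9600, (B,nl_idx)→9720, (A,merge)→13020, (B,merge)→13070 …(+2); best=3320 via (B,hash)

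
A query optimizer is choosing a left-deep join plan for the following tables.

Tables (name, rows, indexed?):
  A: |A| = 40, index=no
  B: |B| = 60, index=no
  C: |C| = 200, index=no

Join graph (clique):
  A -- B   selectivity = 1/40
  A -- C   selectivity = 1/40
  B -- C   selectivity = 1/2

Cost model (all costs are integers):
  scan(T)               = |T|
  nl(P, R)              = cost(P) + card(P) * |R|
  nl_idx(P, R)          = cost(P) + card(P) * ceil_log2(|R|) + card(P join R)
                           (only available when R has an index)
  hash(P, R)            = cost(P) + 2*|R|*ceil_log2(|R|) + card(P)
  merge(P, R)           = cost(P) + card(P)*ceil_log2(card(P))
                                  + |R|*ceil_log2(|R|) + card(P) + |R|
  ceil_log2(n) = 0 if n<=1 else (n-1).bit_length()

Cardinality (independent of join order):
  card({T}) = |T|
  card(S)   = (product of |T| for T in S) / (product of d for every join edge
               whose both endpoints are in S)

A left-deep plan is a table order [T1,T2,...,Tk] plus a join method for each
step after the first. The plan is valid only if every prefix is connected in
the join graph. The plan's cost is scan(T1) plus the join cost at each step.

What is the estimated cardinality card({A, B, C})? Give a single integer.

150

Tables in S: A(40), B(60), C(200)
Edges inside S: A-B(d=40), A-C(d=40), B-C(d=2)
numerator = 40 * 60 * 200 = 480000
denominator = 40 * 40 * 2 = 3200
card(S) = 480000 / 3200 = 150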